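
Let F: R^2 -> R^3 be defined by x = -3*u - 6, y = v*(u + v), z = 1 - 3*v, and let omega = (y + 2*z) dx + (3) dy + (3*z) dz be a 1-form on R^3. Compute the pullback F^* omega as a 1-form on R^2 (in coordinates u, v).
F^* omega = (-3*u*v - 3*v^2 + 21*v - 6) du + (3*u + 33*v - 9) dv

Using F^*(f dg) = (f ∘ F) d(g ∘ F), substitute each coordinate x_i by F_i(u, v) in f_i, and replace dx_i by d F_i = (∂F_i/∂u) du + (∂F_i/∂v) dv.
  For the x component: f_1(F) = u*v + v^2 - 6*v + 2; d F_1 = (-3) du + (0) dv
  For the y component: f_2(F) = 3; d F_2 = (v) du + (u + 2*v) dv
  For the z component: f_3(F) = 3 - 9*v; d F_3 = (0) du + (-3) dv
Combining and collecting du, dv coefficients:
  coeff of du: -3*u*v - 3*v^2 + 21*v - 6
  coeff of dv: 3*u + 33*v - 9
F^* omega = (-3*u*v - 3*v^2 + 21*v - 6) du + (3*u + 33*v - 9) dv.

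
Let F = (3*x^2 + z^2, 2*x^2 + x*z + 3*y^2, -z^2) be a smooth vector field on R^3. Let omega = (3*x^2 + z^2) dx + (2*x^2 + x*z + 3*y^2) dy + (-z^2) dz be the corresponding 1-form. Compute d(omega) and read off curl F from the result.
d(omega) = (-x) dy ∧ dz + (2*z) dz ∧ dx + (4*x + z) dx ∧ dy; curl F = (-x, 2*z, 4*x + z)

d omega = sum_{i<j} (∂f_j/∂x_i - ∂f_i/∂x_j) dx_i ∧ dx_j. Under the identification (dy ∧ dz, dz ∧ dx, dx ∧ dy) ↔ (e_x, e_y, e_z), the coefficients are exactly the components of curl F. Compute:
  ∂R/∂y - ∂Q/∂z = (0) - (x) = -x
  ∂P/∂z - ∂R/∂x = (2*z) - (0) = 2*z
  ∂Q/∂x - ∂P/∂y = (4*x + z) - (0) = 4*x + z.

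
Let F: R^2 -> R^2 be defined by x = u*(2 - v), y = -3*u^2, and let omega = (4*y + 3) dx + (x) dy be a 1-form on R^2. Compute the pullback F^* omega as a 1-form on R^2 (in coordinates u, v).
F^* omega = (18*u^2*v - 36*u^2 - 3*v + 6) du + (12*u^3 - 3*u) dv

Using F^*(f dg) = (f ∘ F) d(g ∘ F), substitute each coordinate x_i by F_i(u, v) in f_i, and replace dx_i by d F_i = (∂F_i/∂u) du + (∂F_i/∂v) dv.
  For the x component: f_1(F) = 3 - 12*u^2; d F_1 = (2 - v) du + (-u) dv
  For the y component: f_2(F) = u*(2 - v); d F_2 = (-6*u) du + (0) dv
Combining and collecting du, dv coefficients:
  coeff of du: 18*u^2*v - 36*u^2 - 3*v + 6
  coeff of dv: 12*u^3 - 3*u
F^* omega = (18*u^2*v - 36*u^2 - 3*v + 6) du + (12*u^3 - 3*u) dv.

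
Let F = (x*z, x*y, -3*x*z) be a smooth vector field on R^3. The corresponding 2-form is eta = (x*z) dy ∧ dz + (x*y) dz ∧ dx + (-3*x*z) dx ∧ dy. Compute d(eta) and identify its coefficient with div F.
d(eta) = (-2*x + z) dx ∧ dy ∧ dz; div F = -2*x + z

For a 2-form in R^3 of the form above, applying d gives a 3-form with coefficient ∂P/∂x + ∂Q/∂y + ∂R/∂z:
  ∂P/∂x = z
  ∂Q/∂y = x
  ∂R/∂z = -3*x
Sum = -2*x + z, which is exactly div F.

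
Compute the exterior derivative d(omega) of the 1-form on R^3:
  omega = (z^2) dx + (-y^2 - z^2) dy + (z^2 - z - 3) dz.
d(omega) = (-2*z) dx ∧ dz + (2*z) dy ∧ dz

For a 1-form omega = sum_i f_i dx_i, the exterior derivative is
  d(omega) = sum_{i < j} (∂f_j/∂x_i - ∂f_i/∂x_j) dx_i ∧ dx_j.
  coefficient of dx ∧ dz: ∂f_3/∂x - ∂f_1/∂z = ∂(z^2 - z - 3)/∂x - ∂(z^2)/∂z = -2*z
  coefficient of dy ∧ dz: ∂f_3/∂y - ∂f_2/∂z = ∂(z^2 - z - 3)/∂y - ∂(-y^2 - z^2)/∂z = 2*z
Assembling: d(omega) = (-2*z) dx ∧ dz + (2*z) dy ∧ dz.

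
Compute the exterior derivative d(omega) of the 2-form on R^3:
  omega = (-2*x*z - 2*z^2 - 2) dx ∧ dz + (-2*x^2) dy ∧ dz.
d(omega) = (-4*x) dx ∧ dy ∧ dz

For a 2-form omega = sum_{i<j} g_{ij} dx_i ∧ dx_j, the exterior derivative is
  d(omega) = sum_{i<j} d(g_{ij}) ∧ dx_i ∧ dx_j = sum_{i<j, k} (∂g_{ij}/∂x_k) dx_k ∧ dx_i ∧ dx_j.
Expand each term, using dx_k ∧ dx_i ∧ dx_j = sgn(permutation) dx_{(a)} ∧ dx_{(b)} ∧ dx_{(c)} with (a < b < c) sorted:
  d(-2*x^2) includes (∂/∂x)(-2*x^2) dx = (-4*x) dx, which multiplied by dy ∧ dz gives (-4*x) dx ∧ dy ∧ dz
Collecting like 3-forms: d(omega) = (-4*x) dx ∧ dy ∧ dz.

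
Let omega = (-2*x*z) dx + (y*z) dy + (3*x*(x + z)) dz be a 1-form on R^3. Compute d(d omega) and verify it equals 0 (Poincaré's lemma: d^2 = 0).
d(d omega) = 0

Step 1: d omega = sum_{i<j} (∂f_j/∂x_i - ∂f_i/∂x_j) dx_i ∧ dx_j:
  coeff of dx ∧ dy: 0
  coeff of dx ∧ dz: 8*x + 3*z
  coeff of dy ∧ dz: -y
Step 2: Apply d again to each 2-form coefficient. The only possible 3-form in R^3 is dx ∧ dy ∧ dz, with coefficient
  ∂(coeff of dy∧dz)/∂x - ∂(coeff of dx∧dz)/∂y + ∂(coeff of dx∧dy)/∂z
  = ∂/∂x (-y) - ∂/∂y (8*x + 3*z) + ∂/∂z (0).
Each of these terms simplifies to sums of mixed partials that cancel in pairs. The result is 0 (by equality of mixed partials for smooth functions — Schwarz / Clairaut).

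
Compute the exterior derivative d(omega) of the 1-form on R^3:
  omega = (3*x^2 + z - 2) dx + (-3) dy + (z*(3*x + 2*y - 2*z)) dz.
d(omega) = (3*z - 1) dx ∧ dz + (2*z) dy ∧ dz

For a 1-form omega = sum_i f_i dx_i, the exterior derivative is
  d(omega) = sum_{i < j} (∂f_j/∂x_i - ∂f_i/∂x_j) dx_i ∧ dx_j.
  coefficient of dx ∧ dz: ∂f_3/∂x - ∂f_1/∂z = ∂(z*(3*x + 2*y - 2*z))/∂x - ∂(3*x^2 + z - 2)/∂z = 3*z - 1
  coefficient of dy ∧ dz: ∂f_3/∂y - ∂f_2/∂z = ∂(z*(3*x + 2*y - 2*z))/∂y - ∂(-3)/∂z = 2*z
Assembling: d(omega) = (3*z - 1) dx ∧ dz + (2*z) dy ∧ dz.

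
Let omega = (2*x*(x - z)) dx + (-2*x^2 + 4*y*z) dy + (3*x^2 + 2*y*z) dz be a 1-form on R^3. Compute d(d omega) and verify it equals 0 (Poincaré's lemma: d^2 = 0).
d(d omega) = 0

Step 1: d omega = sum_{i<j} (∂f_j/∂x_i - ∂f_i/∂x_j) dx_i ∧ dx_j:
  coeff of dx ∧ dy: -4*x
  coeff of dx ∧ dz: 8*x
  coeff of dy ∧ dz: -4*y + 2*z
Step 2: Apply d again to each 2-form coefficient. The only possible 3-form in R^3 is dx ∧ dy ∧ dz, with coefficient
  ∂(coeff of dy∧dz)/∂x - ∂(coeff of dx∧dz)/∂y + ∂(coeff of dx∧dy)/∂z
  = ∂/∂x (-4*y + 2*z) - ∂/∂y (8*x) + ∂/∂z (-4*x).
Each of these terms simplifies to sums of mixed partials that cancel in pairs. The result is 0 (by equality of mixed partials for smooth functions — Schwarz / Clairaut).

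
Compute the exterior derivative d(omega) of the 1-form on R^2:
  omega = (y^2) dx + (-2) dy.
d(omega) = (-2*y) dx ∧ dy

For a 1-form omega = sum_i f_i dx_i, the exterior derivative is
  d(omega) = sum_{i < j} (∂f_j/∂x_i - ∂f_i/∂x_j) dx_i ∧ dx_j.
  coefficient of dx ∧ dy: ∂f_2/∂x - ∂f_1/∂y = ∂(-2)/∂x - ∂(y^2)/∂y = -2*y
Assembling: d(omega) = (-2*y) dx ∧ dy.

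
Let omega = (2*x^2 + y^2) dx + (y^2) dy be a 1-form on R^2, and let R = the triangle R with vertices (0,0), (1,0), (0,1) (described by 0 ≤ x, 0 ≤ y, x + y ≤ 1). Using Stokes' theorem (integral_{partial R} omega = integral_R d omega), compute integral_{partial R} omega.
integral_(partial R) omega = -1/3

Stokes: integral_partial_R omega = integral_R d omega with d omega = (∂Q/∂x - ∂P/∂y) dx ∧ dy.
  ∂Q/∂x = 0
  ∂P/∂y = 2*y
  integrand = ∂Q/∂x - ∂P/∂y = -2*y.
Integrating over R: integral_0^1 integral_0^{1-x} (-2*y) dy dx = -1/3.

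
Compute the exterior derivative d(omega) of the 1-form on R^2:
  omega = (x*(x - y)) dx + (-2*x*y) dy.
d(omega) = (x - 2*y) dx ∧ dy

For a 1-form omega = sum_i f_i dx_i, the exterior derivative is
  d(omega) = sum_{i < j} (∂f_j/∂x_i - ∂f_i/∂x_j) dx_i ∧ dx_j.
  coefficient of dx ∧ dy: ∂f_2/∂x - ∂f_1/∂y = ∂(-2*x*y)/∂x - ∂(x*(x - y))/∂y = x - 2*y
Assembling: d(omega) = (x - 2*y) dx ∧ dy.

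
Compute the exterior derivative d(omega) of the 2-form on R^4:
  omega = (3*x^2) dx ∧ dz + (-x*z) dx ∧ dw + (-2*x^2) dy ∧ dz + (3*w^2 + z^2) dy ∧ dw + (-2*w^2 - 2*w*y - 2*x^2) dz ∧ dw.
d(omega) = (-3*x) dx ∧ dz ∧ dw + (-4*x) dx ∧ dy ∧ dz + (-2*w - 2*z) dy ∧ dz ∧ dw

For a 2-form omega = sum_{i<j} g_{ij} dx_i ∧ dx_j, the exterior derivative is
  d(omega) = sum_{i<j} d(g_{ij}) ∧ dx_i ∧ dx_j = sum_{i<j, k} (∂g_{ij}/∂x_k) dx_k ∧ dx_i ∧ dx_j.
Expand each term, using dx_k ∧ dx_i ∧ dx_j = sgn(permutation) dx_{(a)} ∧ dx_{(b)} ∧ dx_{(c)} with (a < b < c) sorted:
  d(-x*z) includes (∂/∂z)(-x*z) dz = (-x) dz, which multiplied by dx ∧ dw gives (x) dx ∧ dz ∧ dw
  d(-2*x^2) includes (∂/∂x)(-2*x^2) dx = (-4*x) dx, which multiplied by dy ∧ dz gives (-4*x) dx ∧ dy ∧ dz
  d(3*w^2 + z^2) includes (∂/∂z)(3*w^2 + z^2) dz = (2*z) dz, which multiplied by dy ∧ dw gives (-2*z) dy ∧ dz ∧ dw
  d(-2*w^2 - 2*w*y - 2*x^2) includes (∂/∂x)(-2*w^2 - 2*w*y - 2*x^2) dx = (-4*x) dx, which multiplied by dz ∧ dw gives (-4*x) dx ∧ dz ∧ dw
  d(-2*w^2 - 2*w*y - 2*x^2) includes (∂/∂y)(-2*w^2 - 2*w*y - 2*x^2) dy = (-2*w) dy, which multiplied by dz ∧ dw gives (-2*w) dy ∧ dz ∧ dw
Collecting like 3-forms: d(omega) = (-3*x) dx ∧ dz ∧ dw + (-4*x) dx ∧ dy ∧ dz + (-2*w - 2*z) dy ∧ dz ∧ dw.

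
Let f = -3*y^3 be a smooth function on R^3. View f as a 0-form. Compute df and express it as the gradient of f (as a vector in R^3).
df = (0) dx + (-9*y^2) dy + (0) dz; grad f = (0, -9*y^2, 0)

For a 0-form f, d f = (∂f/∂x) dx + (∂f/∂y) dy + (∂f/∂z) dz. The components of the vector representation are exactly the entries of grad f in Cartesian coordinates:
  ∂f/∂x = 0
  ∂f/∂y = -9*y^2
  ∂f/∂z = 0.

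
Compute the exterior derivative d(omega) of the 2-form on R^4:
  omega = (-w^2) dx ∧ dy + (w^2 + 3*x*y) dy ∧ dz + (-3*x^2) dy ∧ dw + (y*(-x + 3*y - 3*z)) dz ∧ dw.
d(omega) = (-2*w - 6*x) dx ∧ dy ∧ dw + (3*y) dx ∧ dy ∧ dz + (2*w - x + 6*y - 3*z) dy ∧ dz ∧ dw + (-y) dx ∧ dz ∧ dw

For a 2-form omega = sum_{i<j} g_{ij} dx_i ∧ dx_j, the exterior derivative is
  d(omega) = sum_{i<j} d(g_{ij}) ∧ dx_i ∧ dx_j = sum_{i<j, k} (∂g_{ij}/∂x_k) dx_k ∧ dx_i ∧ dx_j.
Expand each term, using dx_k ∧ dx_i ∧ dx_j = sgn(permutation) dx_{(a)} ∧ dx_{(b)} ∧ dx_{(c)} with (a < b < c) sorted:
  d(-w^2) includes (∂/∂w)(-w^2) dw = (-2*w) dw, which multiplied by dx ∧ dy gives (-2*w) dx ∧ dy ∧ dw
  d(w^2 + 3*x*y) includes (∂/∂x)(w^2 + 3*x*y) dx = (3*y) dx, which multiplied by dy ∧ dz gives (3*y) dx ∧ dy ∧ dz
  d(w^2 + 3*x*y) includes (∂/∂w)(w^2 + 3*x*y) dw = (2*w) dw, which multiplied by dy ∧ dz gives (2*w) dy ∧ dz ∧ dw
  d(-3*x^2) includes (∂/∂x)(-3*x^2) dx = (-6*x) dx, which multiplied by dy ∧ dw gives (-6*x) dx ∧ dy ∧ dw
  d(y*(-x + 3*y - 3*z)) includes (∂/∂x)(y*(-x + 3*y - 3*z)) dx = (-y) dx, which multiplied by dz ∧ dw gives (-y) dx ∧ dz ∧ dw
  d(y*(-x + 3*y - 3*z)) includes (∂/∂y)(y*(-x + 3*y - 3*z)) dy = (-x + 6*y - 3*z) dy, which multiplied by dz ∧ dw gives (-x + 6*y - 3*z) dy ∧ dz ∧ dw
Collecting like 3-forms: d(omega) = (-2*w - 6*x) dx ∧ dy ∧ dw + (3*y) dx ∧ dy ∧ dz + (2*w - x + 6*y - 3*z) dy ∧ dz ∧ dw + (-y) dx ∧ dz ∧ dw.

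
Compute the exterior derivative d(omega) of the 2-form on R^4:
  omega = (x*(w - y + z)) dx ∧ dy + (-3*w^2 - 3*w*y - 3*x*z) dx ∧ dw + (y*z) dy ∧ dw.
d(omega) = (x) dx ∧ dy ∧ dz + (3*w + x) dx ∧ dy ∧ dw + (3*x) dx ∧ dz ∧ dw + (-y) dy ∧ dz ∧ dw

For a 2-form omega = sum_{i<j} g_{ij} dx_i ∧ dx_j, the exterior derivative is
  d(omega) = sum_{i<j} d(g_{ij}) ∧ dx_i ∧ dx_j = sum_{i<j, k} (∂g_{ij}/∂x_k) dx_k ∧ dx_i ∧ dx_j.
Expand each term, using dx_k ∧ dx_i ∧ dx_j = sgn(permutation) dx_{(a)} ∧ dx_{(b)} ∧ dx_{(c)} with (a < b < c) sorted:
  d(x*(w - y + z)) includes (∂/∂z)(x*(w - y + z)) dz = (x) dz, which multiplied by dx ∧ dy gives (x) dx ∧ dy ∧ dz
  d(x*(w - y + z)) includes (∂/∂w)(x*(w - y + z)) dw = (x) dw, which multiplied by dx ∧ dy gives (x) dx ∧ dy ∧ dw
  d(-3*w^2 - 3*w*y - 3*x*z) includes (∂/∂y)(-3*w^2 - 3*w*y - 3*x*z) dy = (-3*w) dy, which multiplied by dx ∧ dw gives (3*w) dx ∧ dy ∧ dw
  d(-3*w^2 - 3*w*y - 3*x*z) includes (∂/∂z)(-3*w^2 - 3*w*y - 3*x*z) dz = (-3*x) dz, which multiplied by dx ∧ dw gives (3*x) dx ∧ dz ∧ dw
  d(y*z) includes (∂/∂z)(y*z) dz = (y) dz, which multiplied by dy ∧ dw gives (-y) dy ∧ dz ∧ dw
Collecting like 3-forms: d(omega) = (x) dx ∧ dy ∧ dz + (3*w + x) dx ∧ dy ∧ dw + (3*x) dx ∧ dz ∧ dw + (-y) dy ∧ dz ∧ dw.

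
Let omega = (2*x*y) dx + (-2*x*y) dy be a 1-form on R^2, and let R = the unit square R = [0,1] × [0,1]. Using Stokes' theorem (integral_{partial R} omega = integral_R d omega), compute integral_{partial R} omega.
integral_(partial R) omega = -2

Stokes: integral_partial_R omega = integral_R d omega with d omega = (∂Q/∂x - ∂P/∂y) dx ∧ dy.
  ∂Q/∂x = -2*y
  ∂P/∂y = 2*x
  integrand = ∂Q/∂x - ∂P/∂y = -2*x - 2*y.
Integrating over R: integral_0^1 integral_0^1 (-2*x - 2*y) dx dy = -2.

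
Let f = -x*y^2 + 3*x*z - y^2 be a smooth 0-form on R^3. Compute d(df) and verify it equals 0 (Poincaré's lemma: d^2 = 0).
d(df) = 0

Step 1: df = sum_i (∂f/∂x_i) dx_i = (-y^2 + 3*z) dx + (2*y*(-x - 1)) dy + (3*x) dz.
Step 2: Apply d again. Using the 1-form formula, the coefficient of dx ∧ dy in d(df) is ∂^2 f/∂x ∂y - ∂^2 f/∂y ∂x = (-2*y) - (-2*y) = 0 (equality of mixed partials for smooth f).
Similarly for dx ∧ dz and dy ∧ dz — all coefficients vanish. So d(df) = 0.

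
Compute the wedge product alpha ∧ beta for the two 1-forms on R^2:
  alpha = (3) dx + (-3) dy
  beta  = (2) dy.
alpha ∧ beta = (6) dx ∧ dy

Distribute the wedge, using dx_i ∧ dx_j = -dx_j ∧ dx_i and dx_i ∧ dx_i = 0. For each pair (i, j) with i < j, the coefficient of dx_i ∧ dx_j in alpha ∧ beta is (alpha_i * beta_j - alpha_j * beta_i). Collecting: alpha ∧ beta = (6) dx ∧ dy.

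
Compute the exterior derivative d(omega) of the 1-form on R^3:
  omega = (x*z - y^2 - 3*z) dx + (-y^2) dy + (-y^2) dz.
d(omega) = (2*y) dx ∧ dy + (3 - x) dx ∧ dz + (-2*y) dy ∧ dz

For a 1-form omega = sum_i f_i dx_i, the exterior derivative is
  d(omega) = sum_{i < j} (∂f_j/∂x_i - ∂f_i/∂x_j) dx_i ∧ dx_j.
  coefficient of dx ∧ dy: ∂f_2/∂x - ∂f_1/∂y = ∂(-y^2)/∂x - ∂(x*z - y^2 - 3*z)/∂y = 2*y
  coefficient of dx ∧ dz: ∂f_3/∂x - ∂f_1/∂z = ∂(-y^2)/∂x - ∂(x*z - y^2 - 3*z)/∂z = 3 - x
  coefficient of dy ∧ dz: ∂f_3/∂y - ∂f_2/∂z = ∂(-y^2)/∂y - ∂(-y^2)/∂z = -2*y
Assembling: d(omega) = (2*y) dx ∧ dy + (3 - x) dx ∧ dz + (-2*y) dy ∧ dz.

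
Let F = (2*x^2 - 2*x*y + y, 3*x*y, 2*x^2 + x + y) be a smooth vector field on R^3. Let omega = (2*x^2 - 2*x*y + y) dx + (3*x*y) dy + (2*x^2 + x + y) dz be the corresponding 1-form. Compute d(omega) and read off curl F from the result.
d(omega) = (1) dy ∧ dz + (-4*x - 1) dz ∧ dx + (2*x + 3*y - 1) dx ∧ dy; curl F = (1, -4*x - 1, 2*x + 3*y - 1)

d omega = sum_{i<j} (∂f_j/∂x_i - ∂f_i/∂x_j) dx_i ∧ dx_j. Under the identification (dy ∧ dz, dz ∧ dx, dx ∧ dy) ↔ (e_x, e_y, e_z), the coefficients are exactly the components of curl F. Compute:
  ∂R/∂y - ∂Q/∂z = (1) - (0) = 1
  ∂P/∂z - ∂R/∂x = (0) - (4*x + 1) = -4*x - 1
  ∂Q/∂x - ∂P/∂y = (3*y) - (1 - 2*x) = 2*x + 3*y - 1.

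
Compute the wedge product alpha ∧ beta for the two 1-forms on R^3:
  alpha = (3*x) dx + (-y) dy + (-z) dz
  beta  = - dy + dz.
alpha ∧ beta = (-3*x) dx ∧ dy + (3*x) dx ∧ dz + (-y - z) dy ∧ dz

Distribute the wedge, using dx_i ∧ dx_j = -dx_j ∧ dx_i and dx_i ∧ dx_i = 0. For each pair (i, j) with i < j, the coefficient of dx_i ∧ dx_j in alpha ∧ beta is (alpha_i * beta_j - alpha_j * beta_i). Collecting: alpha ∧ beta = (-3*x) dx ∧ dy + (3*x) dx ∧ dz + (-y - z) dy ∧ dz.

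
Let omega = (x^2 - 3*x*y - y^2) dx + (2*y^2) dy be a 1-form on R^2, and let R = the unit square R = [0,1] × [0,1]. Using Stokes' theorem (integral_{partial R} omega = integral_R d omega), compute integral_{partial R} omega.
integral_(partial R) omega = 5/2

Stokes: integral_partial_R omega = integral_R d omega with d omega = (∂Q/∂x - ∂P/∂y) dx ∧ dy.
  ∂Q/∂x = 0
  ∂P/∂y = -3*x - 2*y
  integrand = ∂Q/∂x - ∂P/∂y = 3*x + 2*y.
Integrating over R: integral_0^1 integral_0^1 (3*x + 2*y) dx dy = 5/2.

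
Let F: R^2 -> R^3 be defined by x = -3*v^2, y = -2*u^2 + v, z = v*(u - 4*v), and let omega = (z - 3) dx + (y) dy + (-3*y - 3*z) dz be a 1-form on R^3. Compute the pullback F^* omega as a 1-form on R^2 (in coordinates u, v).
F^* omega = (8*u^3 + 6*u^2*v - 3*u*v^2 - 4*u*v + 12*v^3 - 3*v^2) du + (6*u^3 - 51*u^2*v - 2*u^2 + 30*u*v^2 - 3*u*v - 72*v^3 + 24*v^2 + 19*v) dv

Using F^*(f dg) = (f ∘ F) d(g ∘ F), substitute each coordinate x_i by F_i(u, v) in f_i, and replace dx_i by d F_i = (∂F_i/∂u) du + (∂F_i/∂v) dv.
  For the x component: f_1(F) = u*v - 4*v^2 - 3; d F_1 = (0) du + (-6*v) dv
  For the y component: f_2(F) = -2*u^2 + v; d F_2 = (-4*u) du + (1) dv
  For the z component: f_3(F) = 6*u^2 - 3*u*v + 12*v^2 - 3*v; d F_3 = (v) du + (u - 8*v) dv
Combining and collecting du, dv coefficients:
  coeff of du: 8*u^3 + 6*u^2*v - 3*u*v^2 - 4*u*v + 12*v^3 - 3*v^2
  coeff of dv: 6*u^3 - 51*u^2*v - 2*u^2 + 30*u*v^2 - 3*u*v - 72*v^3 + 24*v^2 + 19*v
F^* omega = (8*u^3 + 6*u^2*v - 3*u*v^2 - 4*u*v + 12*v^3 - 3*v^2) du + (6*u^3 - 51*u^2*v - 2*u^2 + 30*u*v^2 - 3*u*v - 72*v^3 + 24*v^2 + 19*v) dv.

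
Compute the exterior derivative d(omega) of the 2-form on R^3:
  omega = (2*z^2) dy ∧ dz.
d(omega) = 0

For a 2-form omega = sum_{i<j} g_{ij} dx_i ∧ dx_j, the exterior derivative is
  d(omega) = sum_{i<j} d(g_{ij}) ∧ dx_i ∧ dx_j = sum_{i<j, k} (∂g_{ij}/∂x_k) dx_k ∧ dx_i ∧ dx_j.
Expand each term, using dx_k ∧ dx_i ∧ dx_j = sgn(permutation) dx_{(a)} ∧ dx_{(b)} ∧ dx_{(c)} with (a < b < c) sorted:

Collecting like 3-forms: d(omega) = 0.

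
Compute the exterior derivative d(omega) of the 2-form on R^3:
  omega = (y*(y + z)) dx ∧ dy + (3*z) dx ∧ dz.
d(omega) = (y) dx ∧ dy ∧ dz

For a 2-form omega = sum_{i<j} g_{ij} dx_i ∧ dx_j, the exterior derivative is
  d(omega) = sum_{i<j} d(g_{ij}) ∧ dx_i ∧ dx_j = sum_{i<j, k} (∂g_{ij}/∂x_k) dx_k ∧ dx_i ∧ dx_j.
Expand each term, using dx_k ∧ dx_i ∧ dx_j = sgn(permutation) dx_{(a)} ∧ dx_{(b)} ∧ dx_{(c)} with (a < b < c) sorted:
  d(y*(y + z)) includes (∂/∂z)(y*(y + z)) dz = (y) dz, which multiplied by dx ∧ dy gives (y) dx ∧ dy ∧ dz
Collecting like 3-forms: d(omega) = (y) dx ∧ dy ∧ dz.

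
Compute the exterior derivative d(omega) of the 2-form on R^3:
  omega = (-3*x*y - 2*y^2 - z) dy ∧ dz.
d(omega) = (-3*y) dx ∧ dy ∧ dz

For a 2-form omega = sum_{i<j} g_{ij} dx_i ∧ dx_j, the exterior derivative is
  d(omega) = sum_{i<j} d(g_{ij}) ∧ dx_i ∧ dx_j = sum_{i<j, k} (∂g_{ij}/∂x_k) dx_k ∧ dx_i ∧ dx_j.
Expand each term, using dx_k ∧ dx_i ∧ dx_j = sgn(permutation) dx_{(a)} ∧ dx_{(b)} ∧ dx_{(c)} with (a < b < c) sorted:
  d(-3*x*y - 2*y^2 - z) includes (∂/∂x)(-3*x*y - 2*y^2 - z) dx = (-3*y) dx, which multiplied by dy ∧ dz gives (-3*y) dx ∧ dy ∧ dz
Collecting like 3-forms: d(omega) = (-3*y) dx ∧ dy ∧ dz.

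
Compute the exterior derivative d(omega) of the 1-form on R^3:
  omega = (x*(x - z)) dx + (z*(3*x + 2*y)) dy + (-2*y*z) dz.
d(omega) = (3*z) dx ∧ dy + (x) dx ∧ dz + (-3*x - 2*y - 2*z) dy ∧ dz

For a 1-form omega = sum_i f_i dx_i, the exterior derivative is
  d(omega) = sum_{i < j} (∂f_j/∂x_i - ∂f_i/∂x_j) dx_i ∧ dx_j.
  coefficient of dx ∧ dy: ∂f_2/∂x - ∂f_1/∂y = ∂(z*(3*x + 2*y))/∂x - ∂(x*(x - z))/∂y = 3*z
  coefficient of dx ∧ dz: ∂f_3/∂x - ∂f_1/∂z = ∂(-2*y*z)/∂x - ∂(x*(x - z))/∂z = x
  coefficient of dy ∧ dz: ∂f_3/∂y - ∂f_2/∂z = ∂(-2*y*z)/∂y - ∂(z*(3*x + 2*y))/∂z = -3*x - 2*y - 2*z
Assembling: d(omega) = (3*z) dx ∧ dy + (x) dx ∧ dz + (-3*x - 2*y - 2*z) dy ∧ dz.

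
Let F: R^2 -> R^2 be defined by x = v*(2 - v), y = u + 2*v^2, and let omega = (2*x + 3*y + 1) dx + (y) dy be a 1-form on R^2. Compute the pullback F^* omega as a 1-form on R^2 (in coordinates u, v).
F^* omega = (u + 2*v^2) du + (-2*u*v + 6*u + 6*v + 2) dv

Using F^*(f dg) = (f ∘ F) d(g ∘ F), substitute each coordinate x_i by F_i(u, v) in f_i, and replace dx_i by d F_i = (∂F_i/∂u) du + (∂F_i/∂v) dv.
  For the x component: f_1(F) = 3*u + 4*v^2 + 4*v + 1; d F_1 = (0) du + (2 - 2*v) dv
  For the y component: f_2(F) = u + 2*v^2; d F_2 = (1) du + (4*v) dv
Combining and collecting du, dv coefficients:
  coeff of du: u + 2*v^2
  coeff of dv: -2*u*v + 6*u + 6*v + 2
F^* omega = (u + 2*v^2) du + (-2*u*v + 6*u + 6*v + 2) dv.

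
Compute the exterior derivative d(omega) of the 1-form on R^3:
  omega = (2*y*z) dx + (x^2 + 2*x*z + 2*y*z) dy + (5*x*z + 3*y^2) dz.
d(omega) = (2*x) dx ∧ dy + (-2*y + 5*z) dx ∧ dz + (-2*x + 4*y) dy ∧ dz

For a 1-form omega = sum_i f_i dx_i, the exterior derivative is
  d(omega) = sum_{i < j} (∂f_j/∂x_i - ∂f_i/∂x_j) dx_i ∧ dx_j.
  coefficient of dx ∧ dy: ∂f_2/∂x - ∂f_1/∂y = ∂(x^2 + 2*x*z + 2*y*z)/∂x - ∂(2*y*z)/∂y = 2*x
  coefficient of dx ∧ dz: ∂f_3/∂x - ∂f_1/∂z = ∂(5*x*z + 3*y^2)/∂x - ∂(2*y*z)/∂z = -2*y + 5*z
  coefficient of dy ∧ dz: ∂f_3/∂y - ∂f_2/∂z = ∂(5*x*z + 3*y^2)/∂y - ∂(x^2 + 2*x*z + 2*y*z)/∂z = -2*x + 4*y
Assembling: d(omega) = (2*x) dx ∧ dy + (-2*y + 5*z) dx ∧ dz + (-2*x + 4*y) dy ∧ dz.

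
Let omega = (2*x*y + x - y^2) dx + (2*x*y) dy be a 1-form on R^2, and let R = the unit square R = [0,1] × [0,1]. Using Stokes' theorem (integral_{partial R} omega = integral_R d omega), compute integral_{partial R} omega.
integral_(partial R) omega = 1

Stokes: integral_partial_R omega = integral_R d omega with d omega = (∂Q/∂x - ∂P/∂y) dx ∧ dy.
  ∂Q/∂x = 2*y
  ∂P/∂y = 2*x - 2*y
  integrand = ∂Q/∂x - ∂P/∂y = -2*x + 4*y.
Integrating over R: integral_0^1 integral_0^1 (-2*x + 4*y) dx dy = 1.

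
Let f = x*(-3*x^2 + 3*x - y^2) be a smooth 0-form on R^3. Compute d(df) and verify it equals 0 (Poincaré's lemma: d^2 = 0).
d(df) = 0

Step 1: df = sum_i (∂f/∂x_i) dx_i = (-9*x^2 + 6*x - y^2) dx + (-2*x*y) dy + (0) dz.
Step 2: Apply d again. Using the 1-form formula, the coefficient of dx ∧ dy in d(df) is ∂^2 f/∂x ∂y - ∂^2 f/∂y ∂x = (-2*y) - (-2*y) = 0 (equality of mixed partials for smooth f).
Similarly for dx ∧ dz and dy ∧ dz — all coefficients vanish. So d(df) = 0.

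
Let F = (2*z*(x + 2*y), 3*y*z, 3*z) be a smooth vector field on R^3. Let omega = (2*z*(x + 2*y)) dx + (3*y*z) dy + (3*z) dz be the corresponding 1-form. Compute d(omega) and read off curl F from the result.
d(omega) = (-3*y) dy ∧ dz + (2*x + 4*y) dz ∧ dx + (-4*z) dx ∧ dy; curl F = (-3*y, 2*x + 4*y, -4*z)

d omega = sum_{i<j} (∂f_j/∂x_i - ∂f_i/∂x_j) dx_i ∧ dx_j. Under the identification (dy ∧ dz, dz ∧ dx, dx ∧ dy) ↔ (e_x, e_y, e_z), the coefficients are exactly the components of curl F. Compute:
  ∂R/∂y - ∂Q/∂z = (0) - (3*y) = -3*y
  ∂P/∂z - ∂R/∂x = (2*x + 4*y) - (0) = 2*x + 4*y
  ∂Q/∂x - ∂P/∂y = (0) - (4*z) = -4*z.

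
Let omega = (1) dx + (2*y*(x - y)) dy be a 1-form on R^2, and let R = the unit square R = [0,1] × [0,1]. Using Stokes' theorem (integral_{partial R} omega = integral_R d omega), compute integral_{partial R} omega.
integral_(partial R) omega = 1

Stokes: integral_partial_R omega = integral_R d omega with d omega = (∂Q/∂x - ∂P/∂y) dx ∧ dy.
  ∂Q/∂x = 2*y
  ∂P/∂y = 0
  integrand = ∂Q/∂x - ∂P/∂y = 2*y.
Integrating over R: integral_0^1 integral_0^1 (2*y) dx dy = 1.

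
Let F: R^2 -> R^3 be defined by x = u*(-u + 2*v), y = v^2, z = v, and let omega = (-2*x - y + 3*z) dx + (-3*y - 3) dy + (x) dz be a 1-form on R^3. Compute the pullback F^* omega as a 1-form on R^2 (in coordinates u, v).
F^* omega = (-4*u^3 + 12*u^2*v - 6*u*v^2 - 6*u*v - 2*v^3 + 6*v^2) du + (4*u^3 - 8*u^2*v - u^2 - 2*u*v^2 + 8*u*v - 6*v^3 - 6*v) dv

Using F^*(f dg) = (f ∘ F) d(g ∘ F), substitute each coordinate x_i by F_i(u, v) in f_i, and replace dx_i by d F_i = (∂F_i/∂u) du + (∂F_i/∂v) dv.
  For the x component: f_1(F) = 2*u^2 - 4*u*v - v^2 + 3*v; d F_1 = (-2*u + 2*v) du + (2*u) dv
  For the y component: f_2(F) = -3*v^2 - 3; d F_2 = (0) du + (2*v) dv
  For the z component: f_3(F) = u*(-u + 2*v); d F_3 = (0) du + (1) dv
Combining and collecting du, dv coefficients:
  coeff of du: -4*u^3 + 12*u^2*v - 6*u*v^2 - 6*u*v - 2*v^3 + 6*v^2
  coeff of dv: 4*u^3 - 8*u^2*v - u^2 - 2*u*v^2 + 8*u*v - 6*v^3 - 6*v
F^* omega = (-4*u^3 + 12*u^2*v - 6*u*v^2 - 6*u*v - 2*v^3 + 6*v^2) du + (4*u^3 - 8*u^2*v - u^2 - 2*u*v^2 + 8*u*v - 6*v^3 - 6*v) dv.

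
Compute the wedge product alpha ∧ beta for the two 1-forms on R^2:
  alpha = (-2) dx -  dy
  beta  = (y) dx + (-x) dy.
alpha ∧ beta = (2*x + y) dx ∧ dy

Distribute the wedge, using dx_i ∧ dx_j = -dx_j ∧ dx_i and dx_i ∧ dx_i = 0. For each pair (i, j) with i < j, the coefficient of dx_i ∧ dx_j in alpha ∧ beta is (alpha_i * beta_j - alpha_j * beta_i). Collecting: alpha ∧ beta = (2*x + y) dx ∧ dy.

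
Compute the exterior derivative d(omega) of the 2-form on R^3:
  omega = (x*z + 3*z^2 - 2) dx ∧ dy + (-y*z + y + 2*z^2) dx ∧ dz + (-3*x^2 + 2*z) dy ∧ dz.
d(omega) = (-5*x + 7*z - 1) dx ∧ dy ∧ dz

For a 2-form omega = sum_{i<j} g_{ij} dx_i ∧ dx_j, the exterior derivative is
  d(omega) = sum_{i<j} d(g_{ij}) ∧ dx_i ∧ dx_j = sum_{i<j, k} (∂g_{ij}/∂x_k) dx_k ∧ dx_i ∧ dx_j.
Expand each term, using dx_k ∧ dx_i ∧ dx_j = sgn(permutation) dx_{(a)} ∧ dx_{(b)} ∧ dx_{(c)} with (a < b < c) sorted:
  d(x*z + 3*z^2 - 2) includes (∂/∂z)(x*z + 3*z^2 - 2) dz = (x + 6*z) dz, which multiplied by dx ∧ dy gives (x + 6*z) dx ∧ dy ∧ dz
  d(-y*z + y + 2*z^2) includes (∂/∂y)(-y*z + y + 2*z^2) dy = (1 - z) dy, which multiplied by dx ∧ dz gives (z - 1) dx ∧ dy ∧ dz
  d(-3*x^2 + 2*z) includes (∂/∂x)(-3*x^2 + 2*z) dx = (-6*x) dx, which multiplied by dy ∧ dz gives (-6*x) dx ∧ dy ∧ dz
Collecting like 3-forms: d(omega) = (-5*x + 7*z - 1) dx ∧ dy ∧ dz.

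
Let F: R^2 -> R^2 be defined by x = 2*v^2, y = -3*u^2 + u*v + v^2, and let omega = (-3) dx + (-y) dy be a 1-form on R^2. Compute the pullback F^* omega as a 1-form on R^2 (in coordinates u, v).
F^* omega = (-18*u^3 + 9*u^2*v + 5*u*v^2 - v^3) du + (3*u^3 + 5*u^2*v - 3*u*v^2 - 2*v^3 - 12*v) dv

Using F^*(f dg) = (f ∘ F) d(g ∘ F), substitute each coordinate x_i by F_i(u, v) in f_i, and replace dx_i by d F_i = (∂F_i/∂u) du + (∂F_i/∂v) dv.
  For the x component: f_1(F) = -3; d F_1 = (0) du + (4*v) dv
  For the y component: f_2(F) = 3*u^2 - u*v - v^2; d F_2 = (-6*u + v) du + (u + 2*v) dv
Combining and collecting du, dv coefficients:
  coeff of du: -18*u^3 + 9*u^2*v + 5*u*v^2 - v^3
  coeff of dv: 3*u^3 + 5*u^2*v - 3*u*v^2 - 2*v^3 - 12*v
F^* omega = (-18*u^3 + 9*u^2*v + 5*u*v^2 - v^3) du + (3*u^3 + 5*u^2*v - 3*u*v^2 - 2*v^3 - 12*v) dv.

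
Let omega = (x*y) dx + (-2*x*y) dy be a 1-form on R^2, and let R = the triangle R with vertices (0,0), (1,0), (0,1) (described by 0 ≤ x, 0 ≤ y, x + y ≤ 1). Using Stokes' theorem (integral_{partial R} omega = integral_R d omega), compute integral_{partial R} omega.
integral_(partial R) omega = -1/2

Stokes: integral_partial_R omega = integral_R d omega with d omega = (∂Q/∂x - ∂P/∂y) dx ∧ dy.
  ∂Q/∂x = -2*y
  ∂P/∂y = x
  integrand = ∂Q/∂x - ∂P/∂y = -x - 2*y.
Integrating over R: integral_0^1 integral_0^{1-x} (-x - 2*y) dy dx = -1/2.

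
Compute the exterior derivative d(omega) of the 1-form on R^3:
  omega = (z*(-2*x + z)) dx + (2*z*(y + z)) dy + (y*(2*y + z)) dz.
d(omega) = (2*x - 2*z) dx ∧ dz + (2*y - 3*z) dy ∧ dz

For a 1-form omega = sum_i f_i dx_i, the exterior derivative is
  d(omega) = sum_{i < j} (∂f_j/∂x_i - ∂f_i/∂x_j) dx_i ∧ dx_j.
  coefficient of dx ∧ dz: ∂f_3/∂x - ∂f_1/∂z = ∂(y*(2*y + z))/∂x - ∂(z*(-2*x + z))/∂z = 2*x - 2*z
  coefficient of dy ∧ dz: ∂f_3/∂y - ∂f_2/∂z = ∂(y*(2*y + z))/∂y - ∂(2*z*(y + z))/∂z = 2*y - 3*z
Assembling: d(omega) = (2*x - 2*z) dx ∧ dz + (2*y - 3*z) dy ∧ dz.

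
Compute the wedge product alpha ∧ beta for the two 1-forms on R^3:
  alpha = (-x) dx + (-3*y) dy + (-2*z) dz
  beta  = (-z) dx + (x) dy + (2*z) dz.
alpha ∧ beta = (-x^2 - 3*y*z) dx ∧ dy + (-2*z*(x + z)) dx ∧ dz + (2*z*(x - 3*y)) dy ∧ dz

Distribute the wedge, using dx_i ∧ dx_j = -dx_j ∧ dx_i and dx_i ∧ dx_i = 0. For each pair (i, j) with i < j, the coefficient of dx_i ∧ dx_j in alpha ∧ beta is (alpha_i * beta_j - alpha_j * beta_i). Collecting: alpha ∧ beta = (-x^2 - 3*y*z) dx ∧ dy + (-2*z*(x + z)) dx ∧ dz + (2*z*(x - 3*y)) dy ∧ dz.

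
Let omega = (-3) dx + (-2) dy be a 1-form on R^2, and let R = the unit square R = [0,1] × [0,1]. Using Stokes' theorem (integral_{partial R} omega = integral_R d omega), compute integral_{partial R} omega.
integral_(partial R) omega = 0

Stokes: integral_partial_R omega = integral_R d omega with d omega = (∂Q/∂x - ∂P/∂y) dx ∧ dy.
  ∂Q/∂x = 0
  ∂P/∂y = 0
  integrand = ∂Q/∂x - ∂P/∂y = 0.
Integrating over R: integral_0^1 integral_0^1 (0) dx dy = 0.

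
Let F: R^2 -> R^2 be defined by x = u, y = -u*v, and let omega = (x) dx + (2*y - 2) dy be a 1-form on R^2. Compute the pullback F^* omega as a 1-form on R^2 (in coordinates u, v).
F^* omega = (2*u*v^2 + u + 2*v) du + (2*u*(u*v + 1)) dv

Using F^*(f dg) = (f ∘ F) d(g ∘ F), substitute each coordinate x_i by F_i(u, v) in f_i, and replace dx_i by d F_i = (∂F_i/∂u) du + (∂F_i/∂v) dv.
  For the x component: f_1(F) = u; d F_1 = (1) du + (0) dv
  For the y component: f_2(F) = -2*u*v - 2; d F_2 = (-v) du + (-u) dv
Combining and collecting du, dv coefficients:
  coeff of du: 2*u*v^2 + u + 2*v
  coeff of dv: 2*u*(u*v + 1)
F^* omega = (2*u*v^2 + u + 2*v) du + (2*u*(u*v + 1)) dv.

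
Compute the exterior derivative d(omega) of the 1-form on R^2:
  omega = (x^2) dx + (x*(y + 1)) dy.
d(omega) = (y + 1) dx ∧ dy

For a 1-form omega = sum_i f_i dx_i, the exterior derivative is
  d(omega) = sum_{i < j} (∂f_j/∂x_i - ∂f_i/∂x_j) dx_i ∧ dx_j.
  coefficient of dx ∧ dy: ∂f_2/∂x - ∂f_1/∂y = ∂(x*(y + 1))/∂x - ∂(x^2)/∂y = y + 1
Assembling: d(omega) = (y + 1) dx ∧ dy.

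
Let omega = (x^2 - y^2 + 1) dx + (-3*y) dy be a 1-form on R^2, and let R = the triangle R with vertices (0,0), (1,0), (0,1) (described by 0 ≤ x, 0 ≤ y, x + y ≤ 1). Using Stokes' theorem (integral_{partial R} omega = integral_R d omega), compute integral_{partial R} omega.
integral_(partial R) omega = 1/3

Stokes: integral_partial_R omega = integral_R d omega with d omega = (∂Q/∂x - ∂P/∂y) dx ∧ dy.
  ∂Q/∂x = 0
  ∂P/∂y = -2*y
  integrand = ∂Q/∂x - ∂P/∂y = 2*y.
Integrating over R: integral_0^1 integral_0^{1-x} (2*y) dy dx = 1/3.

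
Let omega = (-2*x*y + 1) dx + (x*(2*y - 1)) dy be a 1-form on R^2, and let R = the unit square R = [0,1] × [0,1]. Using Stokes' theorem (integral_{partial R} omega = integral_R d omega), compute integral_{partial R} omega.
integral_(partial R) omega = 1

Stokes: integral_partial_R omega = integral_R d omega with d omega = (∂Q/∂x - ∂P/∂y) dx ∧ dy.
  ∂Q/∂x = 2*y - 1
  ∂P/∂y = -2*x
  integrand = ∂Q/∂x - ∂P/∂y = 2*x + 2*y - 1.
Integrating over R: integral_0^1 integral_0^1 (2*x + 2*y - 1) dx dy = 1.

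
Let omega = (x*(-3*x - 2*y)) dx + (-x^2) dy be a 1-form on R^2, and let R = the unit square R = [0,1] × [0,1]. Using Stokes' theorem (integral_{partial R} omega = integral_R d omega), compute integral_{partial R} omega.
integral_(partial R) omega = 0

Stokes: integral_partial_R omega = integral_R d omega with d omega = (∂Q/∂x - ∂P/∂y) dx ∧ dy.
  ∂Q/∂x = -2*x
  ∂P/∂y = -2*x
  integrand = ∂Q/∂x - ∂P/∂y = 0.
Integrating over R: integral_0^1 integral_0^1 (0) dx dy = 0.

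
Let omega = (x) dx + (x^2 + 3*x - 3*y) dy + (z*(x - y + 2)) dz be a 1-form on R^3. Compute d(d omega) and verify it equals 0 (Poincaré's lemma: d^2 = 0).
d(d omega) = 0

Step 1: d omega = sum_{i<j} (∂f_j/∂x_i - ∂f_i/∂x_j) dx_i ∧ dx_j:
  coeff of dx ∧ dy: 2*x + 3
  coeff of dx ∧ dz: z
  coeff of dy ∧ dz: -z
Step 2: Apply d again to each 2-form coefficient. The only possible 3-form in R^3 is dx ∧ dy ∧ dz, with coefficient
  ∂(coeff of dy∧dz)/∂x - ∂(coeff of dx∧dz)/∂y + ∂(coeff of dx∧dy)/∂z
  = ∂/∂x (-z) - ∂/∂y (z) + ∂/∂z (2*x + 3).
Each of these terms simplifies to sums of mixed partials that cancel in pairs. The result is 0 (by equality of mixed partials for smooth functions — Schwarz / Clairaut).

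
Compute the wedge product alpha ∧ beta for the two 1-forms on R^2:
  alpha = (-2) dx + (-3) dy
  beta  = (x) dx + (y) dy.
alpha ∧ beta = (3*x - 2*y) dx ∧ dy

Distribute the wedge, using dx_i ∧ dx_j = -dx_j ∧ dx_i and dx_i ∧ dx_i = 0. For each pair (i, j) with i < j, the coefficient of dx_i ∧ dx_j in alpha ∧ beta is (alpha_i * beta_j - alpha_j * beta_i). Collecting: alpha ∧ beta = (3*x - 2*y) dx ∧ dy.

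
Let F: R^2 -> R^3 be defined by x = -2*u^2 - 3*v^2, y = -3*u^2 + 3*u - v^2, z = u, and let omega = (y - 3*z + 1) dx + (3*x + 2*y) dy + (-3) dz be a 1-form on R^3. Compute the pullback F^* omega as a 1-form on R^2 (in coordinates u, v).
F^* omega = (84*u^3 - 72*u^2 + 70*u*v^2 + 14*u - 33*v^2 - 3) du + (2*v*(21*u^2 - 6*u + 14*v^2 - 3)) dv

Using F^*(f dg) = (f ∘ F) d(g ∘ F), substitute each coordinate x_i by F_i(u, v) in f_i, and replace dx_i by d F_i = (∂F_i/∂u) du + (∂F_i/∂v) dv.
  For the x component: f_1(F) = -3*u^2 - v^2 + 1; d F_1 = (-4*u) du + (-6*v) dv
  For the y component: f_2(F) = -12*u^2 + 6*u - 11*v^2; d F_2 = (3 - 6*u) du + (-2*v) dv
  For the z component: f_3(F) = -3; d F_3 = (1) du + (0) dv
Combining and collecting du, dv coefficients:
  coeff of du: 84*u^3 - 72*u^2 + 70*u*v^2 + 14*u - 33*v^2 - 3
  coeff of dv: 2*v*(21*u^2 - 6*u + 14*v^2 - 3)
F^* omega = (84*u^3 - 72*u^2 + 70*u*v^2 + 14*u - 33*v^2 - 3) du + (2*v*(21*u^2 - 6*u + 14*v^2 - 3)) dv.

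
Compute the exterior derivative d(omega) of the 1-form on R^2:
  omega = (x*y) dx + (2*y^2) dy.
d(omega) = (-x) dx ∧ dy

For a 1-form omega = sum_i f_i dx_i, the exterior derivative is
  d(omega) = sum_{i < j} (∂f_j/∂x_i - ∂f_i/∂x_j) dx_i ∧ dx_j.
  coefficient of dx ∧ dy: ∂f_2/∂x - ∂f_1/∂y = ∂(2*y^2)/∂x - ∂(x*y)/∂y = -x
Assembling: d(omega) = (-x) dx ∧ dy.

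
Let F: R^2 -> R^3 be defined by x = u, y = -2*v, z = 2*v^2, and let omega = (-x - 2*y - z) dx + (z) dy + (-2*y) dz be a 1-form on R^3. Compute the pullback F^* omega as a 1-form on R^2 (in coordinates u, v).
F^* omega = (-u - 2*v^2 + 4*v) du + (12*v^2) dv

Using F^*(f dg) = (f ∘ F) d(g ∘ F), substitute each coordinate x_i by F_i(u, v) in f_i, and replace dx_i by d F_i = (∂F_i/∂u) du + (∂F_i/∂v) dv.
  For the x component: f_1(F) = -u - 2*v^2 + 4*v; d F_1 = (1) du + (0) dv
  For the y component: f_2(F) = 2*v^2; d F_2 = (0) du + (-2) dv
  For the z component: f_3(F) = 4*v; d F_3 = (0) du + (4*v) dv
Combining and collecting du, dv coefficients:
  coeff of du: -u - 2*v^2 + 4*v
  coeff of dv: 12*v^2
F^* omega = (-u - 2*v^2 + 4*v) du + (12*v^2) dv.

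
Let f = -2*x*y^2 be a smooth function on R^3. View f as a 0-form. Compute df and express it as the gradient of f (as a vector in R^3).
df = (-2*y^2) dx + (-4*x*y) dy + (0) dz; grad f = (-2*y^2, -4*x*y, 0)

For a 0-form f, d f = (∂f/∂x) dx + (∂f/∂y) dy + (∂f/∂z) dz. The components of the vector representation are exactly the entries of grad f in Cartesian coordinates:
  ∂f/∂x = -2*y^2
  ∂f/∂y = -4*x*y
  ∂f/∂z = 0.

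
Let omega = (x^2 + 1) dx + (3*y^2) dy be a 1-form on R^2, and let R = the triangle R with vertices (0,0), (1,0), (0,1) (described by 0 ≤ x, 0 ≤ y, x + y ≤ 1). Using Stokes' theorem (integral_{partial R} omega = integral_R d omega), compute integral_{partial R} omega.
integral_(partial R) omega = 0

Stokes: integral_partial_R omega = integral_R d omega with d omega = (∂Q/∂x - ∂P/∂y) dx ∧ dy.
  ∂Q/∂x = 0
  ∂P/∂y = 0
  integrand = ∂Q/∂x - ∂P/∂y = 0.
Integrating over R: integral_0^1 integral_0^{1-x} (0) dy dx = 0.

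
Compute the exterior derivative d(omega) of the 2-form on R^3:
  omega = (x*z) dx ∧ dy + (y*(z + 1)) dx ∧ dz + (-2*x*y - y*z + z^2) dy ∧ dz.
d(omega) = (x - 2*y - z - 1) dx ∧ dy ∧ dz

For a 2-form omega = sum_{i<j} g_{ij} dx_i ∧ dx_j, the exterior derivative is
  d(omega) = sum_{i<j} d(g_{ij}) ∧ dx_i ∧ dx_j = sum_{i<j, k} (∂g_{ij}/∂x_k) dx_k ∧ dx_i ∧ dx_j.
Expand each term, using dx_k ∧ dx_i ∧ dx_j = sgn(permutation) dx_{(a)} ∧ dx_{(b)} ∧ dx_{(c)} with (a < b < c) sorted:
  d(x*z) includes (∂/∂z)(x*z) dz = (x) dz, which multiplied by dx ∧ dy gives (x) dx ∧ dy ∧ dz
  d(y*(z + 1)) includes (∂/∂y)(y*(z + 1)) dy = (z + 1) dy, which multiplied by dx ∧ dz gives (-z - 1) dx ∧ dy ∧ dz
  d(-2*x*y - y*z + z^2) includes (∂/∂x)(-2*x*y - y*z + z^2) dx = (-2*y) dx, which multiplied by dy ∧ dz gives (-2*y) dx ∧ dy ∧ dz
Collecting like 3-forms: d(omega) = (x - 2*y - z - 1) dx ∧ dy ∧ dz.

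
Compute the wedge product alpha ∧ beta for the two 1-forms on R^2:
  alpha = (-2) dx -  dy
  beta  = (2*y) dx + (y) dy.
alpha ∧ beta = 0

Distribute the wedge, using dx_i ∧ dx_j = -dx_j ∧ dx_i and dx_i ∧ dx_i = 0. For each pair (i, j) with i < j, the coefficient of dx_i ∧ dx_j in alpha ∧ beta is (alpha_i * beta_j - alpha_j * beta_i). Collecting: alpha ∧ beta = 0.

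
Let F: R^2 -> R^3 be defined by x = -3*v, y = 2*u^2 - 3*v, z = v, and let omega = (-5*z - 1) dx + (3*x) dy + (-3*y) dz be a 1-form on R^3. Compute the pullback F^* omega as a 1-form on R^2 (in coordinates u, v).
F^* omega = (-36*u*v) du + (-6*u^2 + 51*v + 3) dv

Using F^*(f dg) = (f ∘ F) d(g ∘ F), substitute each coordinate x_i by F_i(u, v) in f_i, and replace dx_i by d F_i = (∂F_i/∂u) du + (∂F_i/∂v) dv.
  For the x component: f_1(F) = -5*v - 1; d F_1 = (0) du + (-3) dv
  For the y component: f_2(F) = -9*v; d F_2 = (4*u) du + (-3) dv
  For the z component: f_3(F) = -6*u^2 + 9*v; d F_3 = (0) du + (1) dv
Combining and collecting du, dv coefficients:
  coeff of du: -36*u*v
  coeff of dv: -6*u^2 + 51*v + 3
F^* omega = (-36*u*v) du + (-6*u^2 + 51*v + 3) dv.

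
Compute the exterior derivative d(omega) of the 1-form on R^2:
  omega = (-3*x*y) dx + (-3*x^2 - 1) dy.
d(omega) = (-3*x) dx ∧ dy

For a 1-form omega = sum_i f_i dx_i, the exterior derivative is
  d(omega) = sum_{i < j} (∂f_j/∂x_i - ∂f_i/∂x_j) dx_i ∧ dx_j.
  coefficient of dx ∧ dy: ∂f_2/∂x - ∂f_1/∂y = ∂(-3*x^2 - 1)/∂x - ∂(-3*x*y)/∂y = -3*x
Assembling: d(omega) = (-3*x) dx ∧ dy.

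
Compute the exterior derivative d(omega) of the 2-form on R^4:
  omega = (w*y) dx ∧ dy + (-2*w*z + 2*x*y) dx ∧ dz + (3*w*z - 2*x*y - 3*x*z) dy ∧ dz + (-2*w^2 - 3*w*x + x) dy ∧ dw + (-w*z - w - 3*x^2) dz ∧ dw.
d(omega) = (-3*w + y + 1) dx ∧ dy ∧ dw + (-2*x - 2*y - 3*z) dx ∧ dy ∧ dz + (-6*x - 2*z) dx ∧ dz ∧ dw + (3*z) dy ∧ dz ∧ dw

For a 2-form omega = sum_{i<j} g_{ij} dx_i ∧ dx_j, the exterior derivative is
  d(omega) = sum_{i<j} d(g_{ij}) ∧ dx_i ∧ dx_j = sum_{i<j, k} (∂g_{ij}/∂x_k) dx_k ∧ dx_i ∧ dx_j.
Expand each term, using dx_k ∧ dx_i ∧ dx_j = sgn(permutation) dx_{(a)} ∧ dx_{(b)} ∧ dx_{(c)} with (a < b < c) sorted:
  d(w*y) includes (∂/∂w)(w*y) dw = (y) dw, which multiplied by dx ∧ dy gives (y) dx ∧ dy ∧ dw
  d(-2*w*z + 2*x*y) includes (∂/∂y)(-2*w*z + 2*x*y) dy = (2*x) dy, which multiplied by dx ∧ dz gives (-2*x) dx ∧ dy ∧ dz
  d(-2*w*z + 2*x*y) includes (∂/∂w)(-2*w*z + 2*x*y) dw = (-2*z) dw, which multiplied by dx ∧ dz gives (-2*z) dx ∧ dz ∧ dw
  d(3*w*z - 2*x*y - 3*x*z) includes (∂/∂x)(3*w*z - 2*x*y - 3*x*z) dx = (-2*y - 3*z) dx, which multiplied by dy ∧ dz gives (-2*y - 3*z) dx ∧ dy ∧ dz
  d(3*w*z - 2*x*y - 3*x*z) includes (∂/∂w)(3*w*z - 2*x*y - 3*x*z) dw = (3*z) dw, which multiplied by dy ∧ dz gives (3*z) dy ∧ dz ∧ dw
  d(-2*w^2 - 3*w*x + x) includes (∂/∂x)(-2*w^2 - 3*w*x + x) dx = (1 - 3*w) dx, which multiplied by dy ∧ dw gives (1 - 3*w) dx ∧ dy ∧ dw
  d(-w*z - w - 3*x^2) includes (∂/∂x)(-w*z - w - 3*x^2) dx = (-6*x) dx, which multiplied by dz ∧ dw gives (-6*x) dx ∧ dz ∧ dw
Collecting like 3-forms: d(omega) = (-3*w + y + 1) dx ∧ dy ∧ dw + (-2*x - 2*y - 3*z) dx ∧ dy ∧ dz + (-6*x - 2*z) dx ∧ dz ∧ dw + (3*z) dy ∧ dz ∧ dw.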